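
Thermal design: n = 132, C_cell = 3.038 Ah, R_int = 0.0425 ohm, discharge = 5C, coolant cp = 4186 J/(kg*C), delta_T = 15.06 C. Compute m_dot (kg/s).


Step 1: I = 5 * 3.038 = 15.19 A
Step 2: Q_cell = I^2 * R = 15.19^2 * 0.0425 = 9.8063 W
Step 3: Q_total = 132 * 9.8063 = 1294.4 W
Step 4: m_dot = Q_total / (cp * dT) = 1294.4 / (4186 * 15.06) = 0.02053 kg/s

0.02053 kg/s


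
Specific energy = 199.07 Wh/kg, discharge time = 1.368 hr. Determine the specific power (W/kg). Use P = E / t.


Specific power = 199.07 Wh/kg / 1.368 hr = 145.5 W/kg

145.5 W/kg


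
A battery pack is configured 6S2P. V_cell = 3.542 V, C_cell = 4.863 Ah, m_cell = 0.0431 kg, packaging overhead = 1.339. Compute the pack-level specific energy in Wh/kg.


Step 1: V_pack = 6 * 3.542 = 21.252 V
Step 2: C_pack = 2 * 4.863 = 9.726 Ah
Step 3: E_pack = V_pack * C_pack = 21.252 * 9.726 = 206.7 Wh
Step 4: m_pack = 6 * 2 * 0.0431 * 1.339 = 0.69253 kg
Step 5: ED = E_pack / m_pack = 206.7 / 0.69253 = 298.5 Wh/kg

298.5 Wh/kg


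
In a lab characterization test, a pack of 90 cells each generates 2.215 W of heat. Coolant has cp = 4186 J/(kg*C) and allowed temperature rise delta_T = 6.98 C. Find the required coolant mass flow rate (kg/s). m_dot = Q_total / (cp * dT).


Q_total = 90 * 2.215 = 199.35 W
m_dot = Q_total / (cp * dT) = 199.35 / (4186 * 6.98) = 0.006823 kg/s

0.006823 kg/s


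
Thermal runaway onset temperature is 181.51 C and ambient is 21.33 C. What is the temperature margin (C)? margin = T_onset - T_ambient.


Safety margin = 181.51 C - 21.33 C = 160.18 C

160.18 C


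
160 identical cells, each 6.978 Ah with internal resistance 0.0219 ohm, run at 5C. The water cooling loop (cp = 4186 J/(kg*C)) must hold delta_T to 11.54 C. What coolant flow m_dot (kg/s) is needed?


Step 1: I = 5 * 6.978 = 34.89 A
Step 2: Q_cell = I^2 * R = 34.89^2 * 0.0219 = 26.659 W
Step 3: Q_total = 160 * 26.659 = 4265.4 W
Step 4: m_dot = Q_total / (cp * dT) = 4265.4 / (4186 * 11.54) = 0.08830 kg/s

0.08830 kg/s


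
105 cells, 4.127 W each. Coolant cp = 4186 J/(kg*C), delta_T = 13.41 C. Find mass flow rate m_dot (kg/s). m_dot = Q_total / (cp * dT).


Q_total = 105 * 4.127 = 433.34 W
m_dot = Q_total / (cp * dT) = 433.34 / (4186 * 13.41) = 0.007720 kg/s

0.007720 kg/s


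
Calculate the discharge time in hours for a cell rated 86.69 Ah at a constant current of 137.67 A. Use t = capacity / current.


t = capacity / current = 86.69 / 137.67 = 0.6297 hr

0.6297 hr


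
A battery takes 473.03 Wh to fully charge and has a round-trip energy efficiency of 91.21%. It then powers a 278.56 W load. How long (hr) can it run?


Step 1: E_discharge = eta/100 * E_charge = 91.21/100 * 473.03 = 431.45 Wh
Step 2: t = E_discharge / P = 431.45 / 278.56 = 1.549 hr

1.549 hr


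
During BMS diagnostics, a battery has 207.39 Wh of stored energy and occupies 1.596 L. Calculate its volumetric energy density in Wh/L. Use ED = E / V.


Volumetric ED = 207.39 Wh / 1.596 L = 129.9 Wh/L

129.9 Wh/L


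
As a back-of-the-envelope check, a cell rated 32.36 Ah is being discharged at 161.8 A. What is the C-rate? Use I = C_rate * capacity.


C_rate = I / capacity = 161.8 / 32.36 = 5C

5C


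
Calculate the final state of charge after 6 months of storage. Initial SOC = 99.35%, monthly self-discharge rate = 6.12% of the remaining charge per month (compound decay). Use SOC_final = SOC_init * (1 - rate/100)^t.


decay = (1 - 6.12/100)^6 = 0.6846
SOC_final = 99.35 * 0.6846 = 68.02%

68.02%


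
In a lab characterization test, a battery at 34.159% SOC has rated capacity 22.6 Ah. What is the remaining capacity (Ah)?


remaining = SOC / 100 * total = 34.159 / 100 * 22.6 = 7.720 Ah

7.720 Ah


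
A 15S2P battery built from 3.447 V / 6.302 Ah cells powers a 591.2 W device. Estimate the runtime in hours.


Step 1: E_pack = Ns * V_cell * Np * C_cell = 15 * 3.447 * 2 * 6.302 = 651.69 Wh
Step 2: t = E_pack / P = 651.69 / 591.2 = 1.102 hr

1.102 hr


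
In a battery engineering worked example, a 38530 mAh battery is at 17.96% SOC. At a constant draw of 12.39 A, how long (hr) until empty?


Convert: C_total = 38530 mAh = 38.53 Ah
Step 1: remaining = SOC/100 * C_total = 17.96/100 * 38.53 = 6.92 Ah
Step 2: t = remaining / I = 6.92 / 12.39 = 0.5585 hr

0.5585 hr


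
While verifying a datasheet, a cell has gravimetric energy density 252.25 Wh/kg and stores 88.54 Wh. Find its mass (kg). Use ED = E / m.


m = E / ED = 88.54 / 252.25 = 0.3510 kg

0.3510 kg


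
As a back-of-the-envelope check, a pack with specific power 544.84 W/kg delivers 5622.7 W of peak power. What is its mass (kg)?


m = P / SP = 5622.7 / 544.84 = 10.32 kg

10.32 kg


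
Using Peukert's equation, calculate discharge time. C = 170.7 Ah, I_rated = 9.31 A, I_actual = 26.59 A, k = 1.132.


Step 1: t_rated = C / I_rated = 170.7 / 9.31 = 18.335 hr
Step 2: ratio = 9.31 / 26.59 = 0.35013
Step 3: ratio^k = 0.35013^1.132 = 0.30484
Step 4: t = t_rated * ratio^k = 18.335 * 0.30484 = 5.589 hr

5.589 hr


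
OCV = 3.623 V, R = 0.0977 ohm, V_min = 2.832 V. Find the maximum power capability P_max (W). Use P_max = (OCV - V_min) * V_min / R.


dV = OCV - V_min = 0.791 V (so I_max = dV / R)
P_max = dV * V_min / R = 0.791 * 2.832 / 0.0977 = 22.93 W

22.93 W


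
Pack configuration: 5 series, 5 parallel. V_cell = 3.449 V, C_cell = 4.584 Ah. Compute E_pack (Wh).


V_pack = 5 * 3.449 = 17.245 V
C_pack = 5 * 4.584 = 22.92 Ah
E = V_pack * C_pack = 17.245 * 22.92 = 395.3 Wh

395.3 Wh


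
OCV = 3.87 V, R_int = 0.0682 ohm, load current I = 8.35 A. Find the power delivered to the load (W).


Step 1: V_terminal = OCV - I*R = 3.87 - 8.35 * 0.0682 = 3.3005 V
Step 2: P_out = V_terminal * I = 3.3005 * 8.35 = 27.56 W

27.56 W


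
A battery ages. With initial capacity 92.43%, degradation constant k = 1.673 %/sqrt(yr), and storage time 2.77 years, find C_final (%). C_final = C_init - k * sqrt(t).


sqrt(t) = sqrt(2.77) = 1.6643
C_final = 92.43 - 1.673 * 1.6643 = 89.65%

89.65%


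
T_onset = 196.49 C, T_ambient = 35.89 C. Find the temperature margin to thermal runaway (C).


Safety margin = 196.49 C - 35.89 C = 160.6 C

160.6 C


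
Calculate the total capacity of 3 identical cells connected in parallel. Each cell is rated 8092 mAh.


Convert: C_cell = 8092 mAh = 8.092 Ah
C_total = 3 * 8.092 = 24.276 Ah

24.276 Ah


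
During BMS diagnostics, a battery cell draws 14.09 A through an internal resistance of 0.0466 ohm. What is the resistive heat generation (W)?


Q = I^2 * R = 14.09^2 * 0.0466 = 9.251 W

9.251 W


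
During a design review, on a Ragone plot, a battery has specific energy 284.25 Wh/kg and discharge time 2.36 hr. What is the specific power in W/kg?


P_specific = E / t = 284.25 / 2.36 = 120.4 W/kg

120.4 W/kg


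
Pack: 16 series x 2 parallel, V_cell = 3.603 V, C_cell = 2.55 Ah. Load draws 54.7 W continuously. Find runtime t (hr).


Step 1: E_pack = Ns * V_cell * Np * C_cell = 16 * 3.603 * 2 * 2.55 = 294 Wh
Step 2: t = E_pack / P = 294 / 54.7 = 5.375 hr

5.375 hr


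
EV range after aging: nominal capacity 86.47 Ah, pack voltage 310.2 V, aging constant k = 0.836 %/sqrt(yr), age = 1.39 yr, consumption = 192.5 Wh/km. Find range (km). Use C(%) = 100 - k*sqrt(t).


Step 1: capacity retention = 100 - 0.836 * sqrt(1.39) = 100 - 0.836 * 1.179 = 99.014%
Step 2: C_now = 86.47 * 99.014/100 = 85.617 Ah
Step 3: E_pack = V * C_now = 310.2 * 85.617 = 26558 Wh
Step 4: range = E_pack / consumption = 26558 / 192.5 = 138.0 km

138.0 km


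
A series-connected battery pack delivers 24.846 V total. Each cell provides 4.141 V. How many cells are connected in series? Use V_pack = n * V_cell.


Rearranging: n = V_pack / V_cell = 24.846 / 4.141 = 6 cells

6


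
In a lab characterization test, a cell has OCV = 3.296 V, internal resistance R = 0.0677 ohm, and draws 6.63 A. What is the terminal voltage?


V = OCV - I*R = 3.296 - 6.63 * 0.0677 = 2.847 V

2.847 V


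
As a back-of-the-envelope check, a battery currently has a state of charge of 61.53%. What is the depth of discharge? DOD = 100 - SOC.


Complement of SOC: DOD = 100% - 61.53% = 38.47%

38.47%


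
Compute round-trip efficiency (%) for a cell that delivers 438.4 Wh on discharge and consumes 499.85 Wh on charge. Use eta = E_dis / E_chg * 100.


eta_e = E_dis / E_chg * 100 = 438.4 / 499.85 * 100 = 87.71%

87.71%


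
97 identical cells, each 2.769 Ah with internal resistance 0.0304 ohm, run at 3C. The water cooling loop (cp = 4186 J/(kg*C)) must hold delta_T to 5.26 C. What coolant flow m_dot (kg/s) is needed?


Step 1: I = 3 * 2.769 = 8.307 A
Step 2: Q_cell = I^2 * R = 8.307^2 * 0.0304 = 2.0978 W
Step 3: Q_total = 97 * 2.0978 = 203.49 W
Step 4: m_dot = Q_total / (cp * dT) = 203.49 / (4186 * 5.26) = 0.009242 kg/s

0.009242 kg/s


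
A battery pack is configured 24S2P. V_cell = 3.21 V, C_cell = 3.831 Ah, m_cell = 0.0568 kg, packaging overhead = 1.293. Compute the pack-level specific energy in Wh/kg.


Step 1: V_pack = 24 * 3.21 = 77.04 V
Step 2: C_pack = 2 * 3.831 = 7.662 Ah
Step 3: E_pack = V_pack * C_pack = 77.04 * 7.662 = 590.28 Wh
Step 4: m_pack = 24 * 2 * 0.0568 * 1.293 = 3.5252 kg
Step 5: ED = E_pack / m_pack = 590.28 / 3.5252 = 167.4 Wh/kg

167.4 Wh/kg


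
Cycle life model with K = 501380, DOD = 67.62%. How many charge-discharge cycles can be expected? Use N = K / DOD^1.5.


Step 1: DOD^1.5 = 67.62^1.5 = 556.05
Step 2: N = 501380 / 556.05 = 901.7 cycles

901.7 cycles


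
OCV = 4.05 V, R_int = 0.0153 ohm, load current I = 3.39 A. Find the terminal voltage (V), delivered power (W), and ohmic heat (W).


Step 1: V_terminal = OCV - I*R = 4.05 - 3.39 * 0.0153 = 3.9981 V
Step 2: P_out = V_terminal * I = 3.9981 * 3.39 = 13.55 W
Step 3: Q = I^2 * R = 3.39^2 * 0.0153 = 0.1758 W

V=3.9981 V, P=13.55 W, Q=0.1758 W


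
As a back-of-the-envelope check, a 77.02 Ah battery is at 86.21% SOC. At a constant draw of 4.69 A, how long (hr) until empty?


Step 1: remaining = SOC/100 * C_total = 86.21/100 * 77.02 = 66.399 Ah
Step 2: t = remaining / I = 66.399 / 4.69 = 14.16 hr

14.16 hr


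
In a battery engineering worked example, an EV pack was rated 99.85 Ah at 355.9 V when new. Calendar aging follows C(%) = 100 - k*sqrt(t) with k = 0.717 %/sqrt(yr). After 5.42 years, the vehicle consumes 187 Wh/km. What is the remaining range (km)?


Step 1: capacity retention = 100 - 0.717 * sqrt(5.42) = 100 - 0.717 * 2.3281 = 98.331%
Step 2: C_now = 99.85 * 98.331/100 = 98.184 Ah
Step 3: E_pack = V * C_now = 355.9 * 98.184 = 34944 Wh
Step 4: range = E_pack / consumption = 34944 / 187 = 186.9 km

186.9 km


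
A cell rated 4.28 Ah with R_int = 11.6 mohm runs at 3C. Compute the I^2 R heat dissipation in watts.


Convert: R = 11.6 mohm = 0.0116 ohm
Step 1: I = C_rate * capacity = 3 * 4.28 = 12.84 A
Step 2: Q = I^2 * R = 12.84^2 * 0.0116 = 164.87 * 0.0116 = 1.912 W

1.912 W


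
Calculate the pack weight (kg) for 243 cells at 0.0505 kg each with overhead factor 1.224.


m_pack = n * m_cell * overhead = 243 * 0.0505 * 1.224 = 15.02 kg

15.02 kg


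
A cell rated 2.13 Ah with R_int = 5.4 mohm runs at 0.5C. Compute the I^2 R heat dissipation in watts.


Convert: R = 5.4 mohm = 0.0054 ohm
Step 1: I = C_rate * capacity = 0.5 * 2.13 = 1.065 A
Step 2: Q = I^2 * R = 1.065^2 * 0.0054 = 1.1342 * 0.0054 = 0.006125 W

0.006125 W


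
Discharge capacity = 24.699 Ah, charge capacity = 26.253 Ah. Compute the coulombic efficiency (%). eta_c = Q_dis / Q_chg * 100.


eta_c = Q_dis / Q_chg * 100 = 24.699 / 26.253 * 100 = 94.08%

94.08%


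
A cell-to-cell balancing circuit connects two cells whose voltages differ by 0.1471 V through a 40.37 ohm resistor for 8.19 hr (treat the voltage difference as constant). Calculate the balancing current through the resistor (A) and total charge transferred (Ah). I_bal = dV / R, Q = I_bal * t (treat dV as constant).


I_bal = dV / R = 0.1471 / 40.37 = 0.0036438 A
Q = I_bal * t = 0.0036438 * 8.19 = 0.02984 Ah

I=0.0036438 A, Q=0.02984 Ah


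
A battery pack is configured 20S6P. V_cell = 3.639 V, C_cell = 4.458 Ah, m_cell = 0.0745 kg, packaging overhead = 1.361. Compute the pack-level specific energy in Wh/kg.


Step 1: V_pack = 20 * 3.639 = 72.78 V
Step 2: C_pack = 6 * 4.458 = 26.748 Ah
Step 3: E_pack = V_pack * C_pack = 72.78 * 26.748 = 1946.7 Wh
Step 4: m_pack = 20 * 6 * 0.0745 * 1.361 = 12.167 kg
Step 5: ED = E_pack / m_pack = 1946.7 / 12.167 = 160.0 Wh/kg

160.0 Wh/kg


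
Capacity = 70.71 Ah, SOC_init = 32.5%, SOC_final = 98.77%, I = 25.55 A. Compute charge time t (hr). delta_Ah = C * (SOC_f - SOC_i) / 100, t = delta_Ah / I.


delta_Ah = 70.71 * (98.77 - 32.5) / 100 = 46.86 Ah
t = delta_Ah / I = 46.86 / 25.55 = 1.834 hr

1.834 hr


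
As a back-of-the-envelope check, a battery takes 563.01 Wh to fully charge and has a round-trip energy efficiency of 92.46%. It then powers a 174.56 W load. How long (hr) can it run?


Step 1: E_discharge = eta/100 * E_charge = 92.46/100 * 563.01 = 520.56 Wh
Step 2: t = E_discharge / P = 520.56 / 174.56 = 2.982 hr

2.982 hr


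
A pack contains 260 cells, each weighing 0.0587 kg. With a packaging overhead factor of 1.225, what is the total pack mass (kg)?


Cell mass sum = 260 * 0.0587 = 15.262 kg
With overhead 1.225: m_pack = 15.262 * 1.225 = 18.70 kg

18.70 kg


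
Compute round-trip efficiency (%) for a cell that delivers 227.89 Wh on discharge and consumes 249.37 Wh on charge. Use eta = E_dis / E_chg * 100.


Round-trip efficiency = 227.89/249.37 * 100% = 91.39%

91.39%


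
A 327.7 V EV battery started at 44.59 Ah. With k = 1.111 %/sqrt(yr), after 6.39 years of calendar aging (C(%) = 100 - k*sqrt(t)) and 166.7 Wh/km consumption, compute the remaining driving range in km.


Step 1: capacity retention = 100 - 1.111 * sqrt(6.39) = 100 - 1.111 * 2.5278 = 97.192%
Step 2: C_now = 44.59 * 97.192/100 = 43.338 Ah
Step 3: E_pack = V * C_now = 327.7 * 43.338 = 14202 Wh
Step 4: range = E_pack / consumption = 14202 / 166.7 = 85.19 km

85.19 km


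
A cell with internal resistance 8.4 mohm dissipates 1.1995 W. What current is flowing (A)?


Convert: R = 8.4 mohm = 0.0084 ohm
I = sqrt(Q / R) = sqrt(1.1995 / 0.0084) = sqrt(142.8) = 11.95 A

11.95 A


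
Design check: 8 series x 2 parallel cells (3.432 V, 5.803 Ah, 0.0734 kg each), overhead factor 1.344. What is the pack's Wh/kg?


Step 1: V_pack = 8 * 3.432 = 27.456 V
Step 2: C_pack = 2 * 5.803 = 11.606 Ah
Step 3: E_pack = V_pack * C_pack = 27.456 * 11.606 = 318.65 Wh
Step 4: m_pack = 8 * 2 * 0.0734 * 1.344 = 1.5784 kg
Step 5: ED = E_pack / m_pack = 318.65 / 1.5784 = 201.9 Wh/kg

201.9 Wh/kg


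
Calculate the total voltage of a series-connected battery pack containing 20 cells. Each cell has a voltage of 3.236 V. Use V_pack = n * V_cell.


Series voltages add: 20 * 3.236 V = 64.72 V

64.72 V


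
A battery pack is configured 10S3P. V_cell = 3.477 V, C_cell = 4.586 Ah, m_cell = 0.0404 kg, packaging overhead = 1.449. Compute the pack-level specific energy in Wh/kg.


Step 1: V_pack = 10 * 3.477 = 34.77 V
Step 2: C_pack = 3 * 4.586 = 13.758 Ah
Step 3: E_pack = V_pack * C_pack = 34.77 * 13.758 = 478.37 Wh
Step 4: m_pack = 10 * 3 * 0.0404 * 1.449 = 1.7562 kg
Step 5: ED = E_pack / m_pack = 478.37 / 1.7562 = 272.4 Wh/kg

272.4 Wh/kg


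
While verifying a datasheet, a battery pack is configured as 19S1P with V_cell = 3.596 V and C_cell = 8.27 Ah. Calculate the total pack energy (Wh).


E = Ns * Vcell * Np * Ccell = 19 * 3.596 * 1 * 8.27 = 565.0 Wh

565.0 Wh


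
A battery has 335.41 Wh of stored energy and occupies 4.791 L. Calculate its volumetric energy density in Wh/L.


Volumetric ED = 335.41 Wh / 4.791 L = 70.01 Wh/L

70.01 Wh/L


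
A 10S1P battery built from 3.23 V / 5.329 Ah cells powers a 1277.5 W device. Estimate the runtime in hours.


Step 1: E_pack = Ns * V_cell * Np * C_cell = 10 * 3.23 * 1 * 5.329 = 172.13 Wh
Step 2: t = E_pack / P = 172.13 / 1277.5 = 0.1347 hr

0.1347 hr


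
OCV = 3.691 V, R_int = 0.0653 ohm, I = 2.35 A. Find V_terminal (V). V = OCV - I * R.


V = OCV - I*R = 3.691 - 2.35 * 0.0653 = 3.538 V

3.538 V


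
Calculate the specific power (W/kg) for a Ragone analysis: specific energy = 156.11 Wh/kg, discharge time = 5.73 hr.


Specific power = 156.11 Wh/kg / 5.73 hr = 27.24 W/kg

27.24 W/kg


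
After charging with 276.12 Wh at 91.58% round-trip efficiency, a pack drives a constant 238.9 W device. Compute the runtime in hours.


Step 1: E_discharge = eta/100 * E_charge = 91.58/100 * 276.12 = 252.87 Wh
Step 2: t = E_discharge / P = 252.87 / 238.9 = 1.058 hr

1.058 hr


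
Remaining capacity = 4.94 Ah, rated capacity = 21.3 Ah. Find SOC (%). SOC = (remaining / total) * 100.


SOC% = 4.94 / 21.3 * 100 = 23.19%

23.19%


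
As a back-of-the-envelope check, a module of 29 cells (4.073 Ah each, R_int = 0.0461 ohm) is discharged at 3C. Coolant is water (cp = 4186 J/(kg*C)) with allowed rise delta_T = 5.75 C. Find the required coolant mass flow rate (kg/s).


Step 1: I = 3 * 4.073 = 12.219 A
Step 2: Q_cell = I^2 * R = 12.219^2 * 0.0461 = 6.8829 W
Step 3: Q_total = 29 * 6.8829 = 199.6 W
Step 4: m_dot = Q_total / (cp * dT) = 199.6 / (4186 * 5.75) = 0.008293 kg/s

0.008293 kg/s


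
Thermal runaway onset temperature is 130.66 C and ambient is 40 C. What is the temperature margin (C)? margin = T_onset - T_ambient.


margin = T_onset - T_ambient = 130.66 - 40 = 90.66 C

90.66 C


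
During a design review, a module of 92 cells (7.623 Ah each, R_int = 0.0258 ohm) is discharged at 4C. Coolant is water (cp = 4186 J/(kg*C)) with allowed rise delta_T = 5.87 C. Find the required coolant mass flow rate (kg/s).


Step 1: I = 4 * 7.623 = 30.492 A
Step 2: Q_cell = I^2 * R = 30.492^2 * 0.0258 = 23.988 W
Step 3: Q_total = 92 * 23.988 = 2206.9 W
Step 4: m_dot = Q_total / (cp * dT) = 2206.9 / (4186 * 5.87) = 0.08981 kg/s

0.08981 kg/s


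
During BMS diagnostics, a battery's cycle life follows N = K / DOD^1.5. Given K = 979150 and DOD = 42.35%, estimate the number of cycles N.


Step 1: DOD^1.5 = 42.35^1.5 = 275.6
Step 2: N = 979150 / 275.6 = 3553 cycles

3553 cycles


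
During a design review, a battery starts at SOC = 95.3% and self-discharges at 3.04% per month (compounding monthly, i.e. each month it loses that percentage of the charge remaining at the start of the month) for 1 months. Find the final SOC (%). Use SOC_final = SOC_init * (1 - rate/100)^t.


Monthly retention factor = 1 - 3.04/100 = 0.9696
Over 1 months: factor^1 = 0.9696
SOC_final = 95.3 * 0.9696 = 92.40%

92.40%


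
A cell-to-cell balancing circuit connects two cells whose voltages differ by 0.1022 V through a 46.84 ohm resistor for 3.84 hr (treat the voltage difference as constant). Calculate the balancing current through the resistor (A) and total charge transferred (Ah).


I_bal = dV / R = 0.1022 / 46.84 = 0.0021819 A
Q = I_bal * t = 0.0021819 * 3.84 = 0.008378 Ah

I=0.0021819 A, Q=0.008378 Ah


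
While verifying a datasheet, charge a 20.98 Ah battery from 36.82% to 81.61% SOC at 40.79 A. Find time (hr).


delta_Ah = 20.98 * (81.61 - 36.82) / 100 = 9.3969 Ah
t = delta_Ah / I = 9.3969 / 40.79 = 0.2304 hr

0.2304 hr


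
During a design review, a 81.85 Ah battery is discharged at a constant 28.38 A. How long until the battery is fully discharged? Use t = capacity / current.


Runtime = 81.85 Ah / 28.38 A = 2.884 hr

2.884 hr


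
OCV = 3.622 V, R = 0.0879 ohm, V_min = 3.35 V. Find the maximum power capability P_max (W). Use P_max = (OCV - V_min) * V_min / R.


dV = OCV - V_min = 0.272 V (so I_max = dV / R)
P_max = dV * V_min / R = 0.272 * 3.35 / 0.0879 = 10.37 W

10.37 W


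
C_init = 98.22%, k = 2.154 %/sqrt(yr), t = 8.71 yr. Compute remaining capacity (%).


sqrt(t) = sqrt(8.71) = 2.9513
C_final = 98.22 - 2.154 * 2.9513 = 91.86%

91.86%


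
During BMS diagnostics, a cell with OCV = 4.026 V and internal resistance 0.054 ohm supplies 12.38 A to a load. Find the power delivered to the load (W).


Step 1: V_terminal = OCV - I*R = 4.026 - 12.38 * 0.054 = 3.3575 V
Step 2: P_out = V_terminal * I = 3.3575 * 12.38 = 41.57 W

41.57 W


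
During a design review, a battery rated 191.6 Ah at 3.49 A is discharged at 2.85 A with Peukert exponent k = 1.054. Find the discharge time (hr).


t_rated = C / I_rated = 191.6 / 3.49 = 54.9 hr
(I_rated/I)^k = (1.2246)^1.054 = 1.2381
t = t_rated * (I_rated/I)^k = 54.9 * 1.2381 = 67.97 hr

67.97 hr


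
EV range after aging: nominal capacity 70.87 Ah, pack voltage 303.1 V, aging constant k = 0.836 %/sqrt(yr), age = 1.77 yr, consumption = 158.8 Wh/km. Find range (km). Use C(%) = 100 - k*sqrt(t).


Step 1: capacity retention = 100 - 0.836 * sqrt(1.77) = 100 - 0.836 * 1.3304 = 98.888%
Step 2: C_now = 70.87 * 98.888/100 = 70.082 Ah
Step 3: E_pack = V * C_now = 303.1 * 70.082 = 21242 Wh
Step 4: range = E_pack / consumption = 21242 / 158.8 = 133.8 km

133.8 km


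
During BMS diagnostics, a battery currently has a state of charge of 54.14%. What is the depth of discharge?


Complement of SOC: DOD = 100% - 54.14% = 45.86%

45.86%


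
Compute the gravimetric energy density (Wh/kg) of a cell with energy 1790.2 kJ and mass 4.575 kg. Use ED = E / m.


Convert: E = 1790.2 kJ = 497.28 Wh
ED = E / m = 497.28 / 4.575 = 108.7 Wh/kg

108.7 Wh/kg


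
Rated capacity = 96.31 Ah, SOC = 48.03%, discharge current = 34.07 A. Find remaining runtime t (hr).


Step 1: remaining = SOC/100 * C_total = 48.03/100 * 96.31 = 46.258 Ah
Step 2: t = remaining / I = 46.258 / 34.07 = 1.358 hr

1.358 hr


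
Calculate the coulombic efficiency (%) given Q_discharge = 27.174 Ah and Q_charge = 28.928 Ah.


Coulombic efficiency = 27.174/28.928 * 100% = 93.94%

93.94%


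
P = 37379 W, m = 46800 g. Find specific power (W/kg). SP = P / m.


Convert: m = 46800 g = 46.8 kg
Specific power = 37379 W / 46.8 kg = 798.7 W/kg

798.7 W/kg


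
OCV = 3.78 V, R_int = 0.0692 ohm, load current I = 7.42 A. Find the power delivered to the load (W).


Step 1: V_terminal = OCV - I*R = 3.78 - 7.42 * 0.0692 = 3.2665 V
Step 2: P_out = V_terminal * I = 3.2665 * 7.42 = 24.24 W

24.24 W


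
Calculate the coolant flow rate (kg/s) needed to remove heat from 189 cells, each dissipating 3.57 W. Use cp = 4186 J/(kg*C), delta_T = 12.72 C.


Step 1: Total heat Q = 189 * 3.57 W = 674.73 W
Step 2: denom = cp * dT = 4186 * 12.72 = 53246
Step 3: m_dot = 674.73 / 53246 = 0.01267 kg/s

0.01267 kg/s


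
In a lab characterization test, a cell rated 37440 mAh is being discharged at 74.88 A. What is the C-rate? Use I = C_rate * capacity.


Convert: capacity = 37440 mAh = 37.44 Ah
Rearranging: C_rate = 74.88 / 37.44 = 2C

2C


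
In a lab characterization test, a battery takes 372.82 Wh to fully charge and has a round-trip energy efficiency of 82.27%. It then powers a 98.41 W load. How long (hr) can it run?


Step 1: E_discharge = eta/100 * E_charge = 82.27/100 * 372.82 = 306.72 Wh
Step 2: t = E_discharge / P = 306.72 / 98.41 = 3.117 hr

3.117 hr


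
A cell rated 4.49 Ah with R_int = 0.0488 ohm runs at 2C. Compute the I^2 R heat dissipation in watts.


Step 1: I = C_rate * capacity = 2 * 4.49 = 8.98 A
Step 2: Q = I^2 * R = 8.98^2 * 0.0488 = 80.64 * 0.0488 = 3.935 W

3.935 W


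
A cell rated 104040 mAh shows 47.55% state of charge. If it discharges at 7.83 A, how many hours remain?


Convert: C_total = 104040 mAh = 104.04 Ah
Step 1: remaining = SOC/100 * C_total = 47.55/100 * 104.04 = 49.471 Ah
Step 2: t = remaining / I = 49.471 / 7.83 = 6.318 hr

6.318 hr


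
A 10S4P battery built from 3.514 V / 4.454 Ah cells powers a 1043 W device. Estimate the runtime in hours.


Step 1: E_pack = Ns * V_cell * Np * C_cell = 10 * 3.514 * 4 * 4.454 = 626.05 Wh
Step 2: t = E_pack / P = 626.05 / 1043 = 0.6002 hr

0.6002 hr


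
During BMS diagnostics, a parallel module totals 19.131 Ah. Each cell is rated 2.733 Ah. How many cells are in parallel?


n = C_total / C_cell = 19.131 / 2.733 = 7

7


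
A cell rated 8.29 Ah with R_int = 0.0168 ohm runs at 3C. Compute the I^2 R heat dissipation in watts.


Step 1: I = C_rate * capacity = 3 * 8.29 = 24.87 A
Step 2: Q = I^2 * R = 24.87^2 * 0.0168 = 618.52 * 0.0168 = 10.39 W

10.39 W


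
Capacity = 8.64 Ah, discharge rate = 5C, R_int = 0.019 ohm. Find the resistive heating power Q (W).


Step 1: I = C_rate * capacity = 5 * 8.64 = 43.2 A
Step 2: Q = I^2 * R = 43.2^2 * 0.019 = 1866.2 * 0.019 = 35.46 W

35.46 W


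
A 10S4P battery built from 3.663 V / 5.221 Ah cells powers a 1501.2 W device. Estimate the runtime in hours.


Step 1: E_pack = Ns * V_cell * Np * C_cell = 10 * 3.663 * 4 * 5.221 = 764.98 Wh
Step 2: t = E_pack / P = 764.98 / 1501.2 = 0.5096 hr

0.5096 hr


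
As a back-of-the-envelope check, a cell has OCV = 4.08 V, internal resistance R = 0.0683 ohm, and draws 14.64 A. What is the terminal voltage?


IR drop = 14.64 * 0.0683 = 0.99991 V
V = 4.08 - 0.99991 = 3.080 V

3.080 V


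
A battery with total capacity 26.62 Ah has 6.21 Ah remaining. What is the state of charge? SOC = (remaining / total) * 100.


SOC% = 6.21 / 26.62 * 100 = 23.33%

23.33%


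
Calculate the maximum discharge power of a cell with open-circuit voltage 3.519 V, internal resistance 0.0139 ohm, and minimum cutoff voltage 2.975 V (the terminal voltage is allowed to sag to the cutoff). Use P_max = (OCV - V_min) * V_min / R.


P_max = (OCV - V_min) * V_min / R = (3.519 - 2.975) * 2.975 / 0.0139 = 0.544 * 2.975 / 0.0139 = 116.4 W

116.4 W


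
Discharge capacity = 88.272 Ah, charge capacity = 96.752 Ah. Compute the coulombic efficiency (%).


eta_c = Q_dis / Q_chg * 100 = 88.272 / 96.752 * 100 = 91.24%

91.24%


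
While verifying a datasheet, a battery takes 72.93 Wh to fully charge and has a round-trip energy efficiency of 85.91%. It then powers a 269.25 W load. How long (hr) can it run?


Step 1: E_discharge = eta/100 * E_charge = 85.91/100 * 72.93 = 62.654 Wh
Step 2: t = E_discharge / P = 62.654 / 269.25 = 0.2327 hr

0.2327 hr


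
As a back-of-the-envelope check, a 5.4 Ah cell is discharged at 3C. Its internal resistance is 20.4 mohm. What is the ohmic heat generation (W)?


Convert: R = 20.4 mohm = 0.0204 ohm
Step 1: I = C_rate * capacity = 3 * 5.4 = 16.2 A
Step 2: Q = I^2 * R = 16.2^2 * 0.0204 = 262.44 * 0.0204 = 5.354 W

5.354 W


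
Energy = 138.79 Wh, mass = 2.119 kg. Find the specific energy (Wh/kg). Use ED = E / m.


ED = E / m = 138.79 / 2.119 = 65.50 Wh/kg

65.50 Wh/kg


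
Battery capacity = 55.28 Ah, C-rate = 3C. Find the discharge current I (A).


At 3C: I = 3 * 55.28 Ah = 165.84 A

165.84 A


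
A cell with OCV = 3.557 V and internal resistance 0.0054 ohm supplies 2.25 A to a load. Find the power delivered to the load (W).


Step 1: V_terminal = OCV - I*R = 3.557 - 2.25 * 0.0054 = 3.5449 V
Step 2: P_out = V_terminal * I = 3.5449 * 2.25 = 7.976 W

7.976 W


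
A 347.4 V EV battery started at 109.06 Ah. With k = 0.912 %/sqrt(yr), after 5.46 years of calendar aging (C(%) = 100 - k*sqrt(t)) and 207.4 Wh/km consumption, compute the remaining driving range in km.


Step 1: capacity retention = 100 - 0.912 * sqrt(5.46) = 100 - 0.912 * 2.3367 = 97.869%
Step 2: C_now = 109.06 * 97.869/100 = 106.74 Ah
Step 3: E_pack = V * C_now = 347.4 * 106.74 = 37081 Wh
Step 4: range = E_pack / consumption = 37081 / 207.4 = 178.8 km

178.8 km


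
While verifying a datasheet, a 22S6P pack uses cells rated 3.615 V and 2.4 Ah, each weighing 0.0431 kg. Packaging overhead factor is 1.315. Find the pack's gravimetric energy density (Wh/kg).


Step 1: V_pack = 22 * 3.615 = 79.53 V
Step 2: C_pack = 6 * 2.4 = 14.4 Ah
Step 3: E_pack = V_pack * C_pack = 79.53 * 14.4 = 1145.2 Wh
Step 4: m_pack = 22 * 6 * 0.0431 * 1.315 = 7.4813 kg
Step 5: ED = E_pack / m_pack = 1145.2 / 7.4813 = 153.1 Wh/kg

153.1 Wh/kg


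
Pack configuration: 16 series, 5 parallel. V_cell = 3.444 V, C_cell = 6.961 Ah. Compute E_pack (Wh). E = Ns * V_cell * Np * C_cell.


E = Ns * Vcell * Np * Ccell = 16 * 3.444 * 5 * 6.961 = 1918 Wh

1918 Wh


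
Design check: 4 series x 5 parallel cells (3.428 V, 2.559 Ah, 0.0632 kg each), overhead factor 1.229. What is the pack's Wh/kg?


Step 1: V_pack = 4 * 3.428 = 13.712 V
Step 2: C_pack = 5 * 2.559 = 12.795 Ah
Step 3: E_pack = V_pack * C_pack = 13.712 * 12.795 = 175.45 Wh
Step 4: m_pack = 4 * 5 * 0.0632 * 1.229 = 1.5535 kg
Step 5: ED = E_pack / m_pack = 175.45 / 1.5535 = 112.9 Wh/kg

112.9 Wh/kg


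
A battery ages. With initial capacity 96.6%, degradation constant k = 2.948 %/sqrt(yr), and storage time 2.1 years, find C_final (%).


Step 1: sqrt(2.1 yr) = 1.4491
Step 2: drop = 2.948 * 1.4491 = 4.2719
Step 3: C_final = 96.6 - 4.2719 = 92.33%

92.33%


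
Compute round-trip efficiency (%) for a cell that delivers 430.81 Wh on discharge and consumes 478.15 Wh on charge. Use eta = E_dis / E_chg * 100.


Round-trip efficiency = 430.81/478.15 * 100% = 90.10%

90.10%


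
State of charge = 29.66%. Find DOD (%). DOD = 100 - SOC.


DOD = 100 - SOC = 100 - 29.66 = 70.34%

70.34%


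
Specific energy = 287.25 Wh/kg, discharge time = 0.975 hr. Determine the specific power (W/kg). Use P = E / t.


P_specific = E / t = 287.25 / 0.975 = 294.6 W/kg

294.6 W/kg


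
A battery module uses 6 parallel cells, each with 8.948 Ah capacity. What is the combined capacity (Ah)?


C_total = 6 * 8.948 = 53.688 Ah

53.688 Ah


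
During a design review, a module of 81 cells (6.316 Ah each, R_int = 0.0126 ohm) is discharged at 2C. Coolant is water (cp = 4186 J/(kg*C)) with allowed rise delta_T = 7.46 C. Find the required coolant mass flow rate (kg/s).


Step 1: I = 2 * 6.316 = 12.632 A
Step 2: Q_cell = I^2 * R = 12.632^2 * 0.0126 = 2.0105 W
Step 3: Q_total = 81 * 2.0105 = 162.85 W
Step 4: m_dot = Q_total / (cp * dT) = 162.85 / (4186 * 7.46) = 0.005215 kg/s

0.005215 kg/s


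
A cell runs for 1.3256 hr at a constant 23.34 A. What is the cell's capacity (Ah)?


C = I * t = 23.34 * 1.3256 = 30.94 Ah

30.94 Ah


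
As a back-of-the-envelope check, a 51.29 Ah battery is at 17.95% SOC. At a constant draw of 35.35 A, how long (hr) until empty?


Step 1: remaining = SOC/100 * C_total = 17.95/100 * 51.29 = 9.2066 Ah
Step 2: t = remaining / I = 9.2066 / 35.35 = 0.2604 hr

0.2604 hr


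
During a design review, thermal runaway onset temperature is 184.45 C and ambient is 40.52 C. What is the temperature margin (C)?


margin = T_onset - T_ambient = 184.45 - 40.52 = 143.93 C

143.93 C


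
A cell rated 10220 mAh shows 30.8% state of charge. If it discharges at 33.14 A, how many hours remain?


Convert: C_total = 10220 mAh = 10.22 Ah
Step 1: remaining = SOC/100 * C_total = 30.8/100 * 10.22 = 3.1478 Ah
Step 2: t = remaining / I = 3.1478 / 33.14 = 0.09498 hr

0.09498 hr


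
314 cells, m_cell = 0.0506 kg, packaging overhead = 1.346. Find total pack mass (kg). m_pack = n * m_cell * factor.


Cell mass sum = 314 * 0.0506 = 15.888 kg
With overhead 1.346: m_pack = 15.888 * 1.346 = 21.39 kg

21.39 kg


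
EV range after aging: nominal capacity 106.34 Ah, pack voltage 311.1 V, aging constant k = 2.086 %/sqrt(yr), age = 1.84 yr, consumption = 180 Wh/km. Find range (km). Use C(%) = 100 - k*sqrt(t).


Step 1: capacity retention = 100 - 2.086 * sqrt(1.84) = 100 - 2.086 * 1.3565 = 97.17%
Step 2: C_now = 106.34 * 97.17/100 = 103.33 Ah
Step 3: E_pack = V * C_now = 311.1 * 103.33 = 32146 Wh
Step 4: range = E_pack / consumption = 32146 / 180 = 178.6 km

178.6 km


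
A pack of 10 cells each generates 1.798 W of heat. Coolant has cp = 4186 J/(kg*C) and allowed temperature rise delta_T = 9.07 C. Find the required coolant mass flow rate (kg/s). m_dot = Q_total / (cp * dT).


Q_total = 10 * 1.798 = 17.98 W
m_dot = Q_total / (cp * dT) = 17.98 / (4186 * 9.07) = 4.736e-04 kg/s

4.736e-04 kg/s


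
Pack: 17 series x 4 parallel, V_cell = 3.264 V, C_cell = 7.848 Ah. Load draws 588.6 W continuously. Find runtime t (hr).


Step 1: E_pack = Ns * V_cell * Np * C_cell = 17 * 3.264 * 4 * 7.848 = 1741.9 Wh
Step 2: t = E_pack / P = 1741.9 / 588.6 = 2.959 hr

2.959 hr


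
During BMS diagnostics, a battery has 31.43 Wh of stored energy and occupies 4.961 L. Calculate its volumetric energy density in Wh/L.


Volumetric ED = 31.43 Wh / 4.961 L = 6.335 Wh/L

6.335 Wh/L


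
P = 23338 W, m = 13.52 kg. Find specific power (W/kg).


SP = P / m = 23338 / 13.52 = 1726 W/kg

1726 W/kg


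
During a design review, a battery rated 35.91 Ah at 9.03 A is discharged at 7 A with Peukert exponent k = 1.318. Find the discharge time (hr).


Step 1: t_rated = C / I_rated = 35.91 / 9.03 = 3.9767 hr
Step 2: ratio = 9.03 / 7 = 1.29
Step 3: ratio^k = 1.29^1.318 = 1.3988
Step 4: t = t_rated * ratio^k = 3.9767 * 1.3988 = 5.563 hr

5.563 hr


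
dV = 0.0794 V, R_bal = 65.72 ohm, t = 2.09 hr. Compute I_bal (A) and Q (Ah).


I_bal = dV / R = 0.0794 / 65.72 = 0.0012082 A
Q = I_bal * t = 0.0012082 * 2.09 = 0.002525 Ah

I=0.0012082 A, Q=0.002525 Ah


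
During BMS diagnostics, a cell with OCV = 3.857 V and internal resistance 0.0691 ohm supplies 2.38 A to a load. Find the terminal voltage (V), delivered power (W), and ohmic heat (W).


Step 1: V_terminal = OCV - I*R = 3.857 - 2.38 * 0.0691 = 3.6925 V
Step 2: P_out = V_terminal * I = 3.6925 * 2.38 = 8.788 W
Step 3: Q = I^2 * R = 2.38^2 * 0.0691 = 0.3914 W

V=3.6925 V, P=8.788 W, Q=0.3914 W


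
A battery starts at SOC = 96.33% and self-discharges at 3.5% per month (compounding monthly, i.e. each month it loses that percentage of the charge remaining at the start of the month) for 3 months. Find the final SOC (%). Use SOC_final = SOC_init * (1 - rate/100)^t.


decay = (1 - 3.5/100)^3 = 0.89863
SOC_final = 96.33 * 0.89863 = 86.57%

86.57%


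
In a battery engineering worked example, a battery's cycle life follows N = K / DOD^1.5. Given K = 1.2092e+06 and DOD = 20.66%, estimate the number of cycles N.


DOD^1.5 = 93.906
N = K / DOD^1.5 = 1.2092e+06 / 93.906 = 12880

12880 cycles


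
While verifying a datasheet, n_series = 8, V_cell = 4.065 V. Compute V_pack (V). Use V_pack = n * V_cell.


Series voltages add: 8 * 4.065 V = 32.52 V

32.52 V


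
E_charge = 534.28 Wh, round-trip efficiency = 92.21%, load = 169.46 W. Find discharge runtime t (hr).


Step 1: E_discharge = eta/100 * E_charge = 92.21/100 * 534.28 = 492.66 Wh
Step 2: t = E_discharge / P = 492.66 / 169.46 = 2.907 hr

2.907 hr


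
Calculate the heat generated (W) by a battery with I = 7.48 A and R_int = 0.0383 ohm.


I^2 = 55.95
Q = 55.95 * 0.0383 = 2.143 W

2.143 W


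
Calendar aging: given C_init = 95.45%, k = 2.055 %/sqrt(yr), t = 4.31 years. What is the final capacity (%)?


sqrt(t) = sqrt(4.31) = 2.0761
C_final = 95.45 - 2.055 * 2.0761 = 91.18%

91.18%


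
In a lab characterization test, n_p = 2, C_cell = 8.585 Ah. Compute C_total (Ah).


Parallel capacities add: 2 * 8.585 Ah = 17.17 Ah

17.17 Ah


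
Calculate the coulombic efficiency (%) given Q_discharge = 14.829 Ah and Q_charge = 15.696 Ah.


eta_c = Q_dis / Q_chg * 100 = 14.829 / 15.696 * 100 = 94.48%

94.48%


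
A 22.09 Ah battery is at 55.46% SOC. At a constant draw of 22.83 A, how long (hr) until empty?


Step 1: remaining = SOC/100 * C_total = 55.46/100 * 22.09 = 12.251 Ah
Step 2: t = remaining / I = 12.251 / 22.83 = 0.5366 hr

0.5366 hr


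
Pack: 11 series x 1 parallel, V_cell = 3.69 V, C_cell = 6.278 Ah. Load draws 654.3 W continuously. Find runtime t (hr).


Step 1: E_pack = Ns * V_cell * Np * C_cell = 11 * 3.69 * 1 * 6.278 = 254.82 Wh
Step 2: t = E_pack / P = 254.82 / 654.3 = 0.3895 hr

0.3895 hr


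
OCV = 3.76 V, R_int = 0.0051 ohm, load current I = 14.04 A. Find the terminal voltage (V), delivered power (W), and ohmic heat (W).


Step 1: V_terminal = OCV - I*R = 3.76 - 14.04 * 0.0051 = 3.6884 V
Step 2: P_out = V_terminal * I = 3.6884 * 14.04 = 51.79 W
Step 3: Q = I^2 * R = 14.04^2 * 0.0051 = 1.005 W

V=3.6884 V, P=51.79 W, Q=1.005 W


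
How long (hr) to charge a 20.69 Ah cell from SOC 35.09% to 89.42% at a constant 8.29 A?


delta_Ah = 20.69 * (89.42 - 35.09) / 100 = 11.241 Ah
t = delta_Ah / I = 11.241 / 8.29 = 1.356 hr

1.356 hr


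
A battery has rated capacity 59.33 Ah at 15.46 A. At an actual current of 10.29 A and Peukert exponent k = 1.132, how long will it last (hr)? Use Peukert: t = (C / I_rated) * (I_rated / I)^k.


t_rated = C / I_rated = 59.33 / 15.46 = 3.8376 hr
(I_rated/I)^k = (1.5024)^1.132 = 1.5853
t = t_rated * (I_rated/I)^k = 3.8376 * 1.5853 = 6.084 hr

6.084 hr


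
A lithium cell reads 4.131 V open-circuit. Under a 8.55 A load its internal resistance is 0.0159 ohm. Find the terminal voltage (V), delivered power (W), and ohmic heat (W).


Step 1: V_terminal = OCV - I*R = 4.131 - 8.55 * 0.0159 = 3.9951 V
Step 2: P_out = V_terminal * I = 3.9951 * 8.55 = 34.16 W
Step 3: Q = I^2 * R = 8.55^2 * 0.0159 = 1.162 W

V=3.9951 V, P=34.16 W, Q=1.162 W


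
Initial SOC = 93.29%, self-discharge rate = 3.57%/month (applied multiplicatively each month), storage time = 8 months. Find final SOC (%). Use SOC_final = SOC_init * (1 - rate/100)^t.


Monthly retention factor = 1 - 3.57/100 = 0.9643
Over 8 months: factor^8 = 0.74765
SOC_final = 93.29 * 0.74765 = 69.75%

69.75%


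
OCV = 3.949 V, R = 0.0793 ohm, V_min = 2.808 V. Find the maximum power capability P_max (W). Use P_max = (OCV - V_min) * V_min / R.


P_max = (OCV - V_min) * V_min / R = (3.949 - 2.808) * 2.808 / 0.0793 = 1.141 * 2.808 / 0.0793 = 40.40 W

40.40 W


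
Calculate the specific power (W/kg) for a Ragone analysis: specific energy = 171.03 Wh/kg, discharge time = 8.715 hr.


Specific power = 171.03 Wh/kg / 8.715 hr = 19.62 W/kg

19.62 W/kg


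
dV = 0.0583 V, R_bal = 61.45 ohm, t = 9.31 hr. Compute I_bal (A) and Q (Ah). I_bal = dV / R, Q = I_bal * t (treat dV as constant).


I_bal = dV / R = 0.0583 / 61.45 = 9.4874e-04 A
Q = I_bal * t = 9.4874e-04 * 9.31 = 0.008833 Ah

I=9.4874e-04 A, Q=0.008833 Ah


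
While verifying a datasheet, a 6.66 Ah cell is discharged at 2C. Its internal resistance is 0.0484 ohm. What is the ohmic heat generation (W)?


Step 1: I = C_rate * capacity = 2 * 6.66 = 13.32 A
Step 2: Q = I^2 * R = 13.32^2 * 0.0484 = 177.42 * 0.0484 = 8.587 W

8.587 W


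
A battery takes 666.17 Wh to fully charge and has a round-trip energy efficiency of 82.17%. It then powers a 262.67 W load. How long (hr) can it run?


Step 1: E_discharge = eta/100 * E_charge = 82.17/100 * 666.17 = 547.39 Wh
Step 2: t = E_discharge / P = 547.39 / 262.67 = 2.084 hr

2.084 hr


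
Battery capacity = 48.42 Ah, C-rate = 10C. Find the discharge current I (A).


At 10C: I = 10 * 48.42 Ah = 484.2 A

484.2 A


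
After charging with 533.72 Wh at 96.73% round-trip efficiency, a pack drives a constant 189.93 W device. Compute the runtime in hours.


Step 1: E_discharge = eta/100 * E_charge = 96.73/100 * 533.72 = 516.27 Wh
Step 2: t = E_discharge / P = 516.27 / 189.93 = 2.718 hr

2.718 hr


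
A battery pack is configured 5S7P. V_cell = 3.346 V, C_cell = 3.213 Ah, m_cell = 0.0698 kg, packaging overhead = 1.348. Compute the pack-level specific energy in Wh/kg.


Step 1: V_pack = 5 * 3.346 = 16.73 V
Step 2: C_pack = 7 * 3.213 = 22.491 Ah
Step 3: E_pack = V_pack * C_pack = 16.73 * 22.491 = 376.27 Wh
Step 4: m_pack = 5 * 7 * 0.0698 * 1.348 = 3.2932 kg
Step 5: ED = E_pack / m_pack = 376.27 / 3.2932 = 114.3 Wh/kg

114.3 Wh/kg


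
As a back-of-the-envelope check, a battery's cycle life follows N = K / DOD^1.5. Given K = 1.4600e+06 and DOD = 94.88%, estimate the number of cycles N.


DOD^1.5 = 924.19
N = K / DOD^1.5 = 1.4600e+06 / 924.19 = 1580

1580 cycles


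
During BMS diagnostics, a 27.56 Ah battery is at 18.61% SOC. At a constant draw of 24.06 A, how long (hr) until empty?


Step 1: remaining = SOC/100 * C_total = 18.61/100 * 27.56 = 5.1289 Ah
Step 2: t = remaining / I = 5.1289 / 24.06 = 0.2132 hr

0.2132 hr
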